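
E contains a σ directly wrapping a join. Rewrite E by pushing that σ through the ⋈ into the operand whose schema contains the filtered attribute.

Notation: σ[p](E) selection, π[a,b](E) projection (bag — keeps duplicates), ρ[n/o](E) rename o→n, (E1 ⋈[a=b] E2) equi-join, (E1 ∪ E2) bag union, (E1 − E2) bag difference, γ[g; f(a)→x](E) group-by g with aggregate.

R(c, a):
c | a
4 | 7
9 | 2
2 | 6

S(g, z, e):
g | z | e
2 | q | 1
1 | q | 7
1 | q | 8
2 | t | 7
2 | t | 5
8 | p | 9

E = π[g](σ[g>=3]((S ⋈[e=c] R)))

σ filters on g, owned by the left side.
E' = π[g]((σ[g>=3](S) ⋈[e=c] R))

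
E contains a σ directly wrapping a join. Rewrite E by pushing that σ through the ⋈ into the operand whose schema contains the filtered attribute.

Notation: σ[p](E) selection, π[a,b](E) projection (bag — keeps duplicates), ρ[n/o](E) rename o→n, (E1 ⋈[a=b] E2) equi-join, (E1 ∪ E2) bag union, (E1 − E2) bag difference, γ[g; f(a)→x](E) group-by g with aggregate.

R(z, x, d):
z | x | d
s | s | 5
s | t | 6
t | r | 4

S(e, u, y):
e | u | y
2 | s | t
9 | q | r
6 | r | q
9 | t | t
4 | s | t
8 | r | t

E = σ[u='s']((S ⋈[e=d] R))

σ filters on u, owned by the left side.
E' = (σ[u='s'](S) ⋈[e=d] R)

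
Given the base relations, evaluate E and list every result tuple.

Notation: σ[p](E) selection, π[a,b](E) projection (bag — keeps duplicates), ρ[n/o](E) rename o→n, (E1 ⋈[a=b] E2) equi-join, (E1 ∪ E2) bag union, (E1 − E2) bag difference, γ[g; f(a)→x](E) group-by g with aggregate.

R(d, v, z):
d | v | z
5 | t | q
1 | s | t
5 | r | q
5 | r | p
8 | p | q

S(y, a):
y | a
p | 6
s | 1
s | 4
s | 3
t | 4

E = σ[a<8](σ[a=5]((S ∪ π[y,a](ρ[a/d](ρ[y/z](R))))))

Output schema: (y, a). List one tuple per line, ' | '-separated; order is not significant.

Stepwise |·|:
  S → 5
  R → 5
  ρ[y/z](R) → 5
  ρ[a/d](ρ[y/z](R)) → 5
  π[y,a](ρ[a/d](ρ[y/z](R))) → 5
  (S ∪ π[y,a](ρ[a/d](ρ[y/z](R)))) → 10
  σ[a=5]((S ∪ π[y,a](ρ[a/d](ρ[y/z](R))))) → 3
  σ[a<8](σ[a=5]((S ∪ π[y,a](ρ[a/d](ρ[y/z](R)))))) → 3

== RESULT ==
y | a
p | 5
q | 5
q | 5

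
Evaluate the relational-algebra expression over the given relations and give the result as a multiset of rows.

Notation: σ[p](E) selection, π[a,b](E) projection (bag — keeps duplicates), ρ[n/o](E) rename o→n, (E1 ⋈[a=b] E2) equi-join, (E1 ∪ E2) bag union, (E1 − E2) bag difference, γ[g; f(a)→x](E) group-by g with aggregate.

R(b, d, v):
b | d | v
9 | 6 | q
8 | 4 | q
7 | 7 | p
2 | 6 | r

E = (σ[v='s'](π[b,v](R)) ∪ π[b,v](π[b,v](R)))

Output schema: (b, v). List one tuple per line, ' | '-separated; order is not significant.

Stepwise |·|:
  R → 4
  π[b,v](R) → 4
  σ[v='s'](π[b,v](R)) → 0
  R → 4
  π[b,v](R) → 4
  π[b,v](π[b,v](R)) → 4
  (σ[v='s'](π[b,v](R)) ∪ π[b,v](π[b,v](R))) → 4

== RESULT ==
b | v
2 | r
7 | p
8 | q
9 | q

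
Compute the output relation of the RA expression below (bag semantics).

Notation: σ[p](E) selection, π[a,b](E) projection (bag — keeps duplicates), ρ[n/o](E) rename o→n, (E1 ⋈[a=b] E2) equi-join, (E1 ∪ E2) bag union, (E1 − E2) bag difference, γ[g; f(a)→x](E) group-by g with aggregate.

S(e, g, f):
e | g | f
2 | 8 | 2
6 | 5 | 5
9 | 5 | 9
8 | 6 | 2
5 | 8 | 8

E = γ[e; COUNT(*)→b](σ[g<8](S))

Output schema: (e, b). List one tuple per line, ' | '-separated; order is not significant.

Row counts bottom-up:
  S → 5
  σ[g<8](S) → 3
  γ[e; COUNT(*)→b](σ[g<8](S)) → 3

== RESULT ==
e | b
6 | 1
8 | 1
9 | 1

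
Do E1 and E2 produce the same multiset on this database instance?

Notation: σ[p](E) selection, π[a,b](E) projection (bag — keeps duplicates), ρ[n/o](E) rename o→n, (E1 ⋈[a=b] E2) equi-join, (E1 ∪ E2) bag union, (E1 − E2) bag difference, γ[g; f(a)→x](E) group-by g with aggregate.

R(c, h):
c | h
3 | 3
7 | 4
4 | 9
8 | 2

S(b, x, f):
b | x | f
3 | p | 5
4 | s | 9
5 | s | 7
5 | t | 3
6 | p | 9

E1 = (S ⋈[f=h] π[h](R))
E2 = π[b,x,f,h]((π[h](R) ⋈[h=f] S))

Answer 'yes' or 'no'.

E1 per-node cardinality:
  S → 5
  R → 4
  π[h](R) → 4
  (S ⋈[f=h] π[h](R)) → 3
E2 per-node cardinality:
  R → 4
  π[h](R) → 4
  S → 5
  (π[h](R) ⋈[h=f] S) → 3
  π[b,x,f,h]((π[h](R) ⋈[h=f] S)) → 3

E1 and E2 produce the same multiset:
b | x | f | h
4 | s | 9 | 9
5 | t | 3 | 3
6 | p | 9 | 9

yes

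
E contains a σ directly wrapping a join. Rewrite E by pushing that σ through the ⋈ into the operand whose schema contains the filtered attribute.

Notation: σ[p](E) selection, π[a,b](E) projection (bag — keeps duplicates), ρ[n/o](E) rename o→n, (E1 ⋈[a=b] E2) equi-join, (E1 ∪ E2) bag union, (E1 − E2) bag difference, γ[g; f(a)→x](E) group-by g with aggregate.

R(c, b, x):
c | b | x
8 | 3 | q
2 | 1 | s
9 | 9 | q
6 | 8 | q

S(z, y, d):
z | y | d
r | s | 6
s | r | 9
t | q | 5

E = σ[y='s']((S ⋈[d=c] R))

σ filters on y, owned by the left side.
E' = (σ[y='s'](S) ⋈[d=c] R)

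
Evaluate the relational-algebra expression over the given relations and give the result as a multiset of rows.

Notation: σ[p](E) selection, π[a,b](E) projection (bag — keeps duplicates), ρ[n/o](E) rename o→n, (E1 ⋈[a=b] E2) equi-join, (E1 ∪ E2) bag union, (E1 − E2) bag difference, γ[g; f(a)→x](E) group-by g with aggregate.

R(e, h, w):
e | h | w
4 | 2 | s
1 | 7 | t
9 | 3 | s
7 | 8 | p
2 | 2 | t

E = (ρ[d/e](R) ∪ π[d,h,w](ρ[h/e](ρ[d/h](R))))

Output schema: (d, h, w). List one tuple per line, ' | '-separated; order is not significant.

Subexpression sizes:
  R → 5
  ρ[d/e](R) → 5
  R → 5
  ρ[d/h](R) → 5
  ρ[h/e](ρ[d/h](R)) → 5
  π[d,h,w](ρ[h/e](ρ[d/h](R))) → 5
  (ρ[d/e](R) ∪ π[d,h,w](ρ[h/e](ρ[d/h](R)))) → 10

== RESULT ==
d | h | w
1 | 7 | t
2 | 2 | t
2 | 2 | t
2 | 4 | s
3 | 9 | s
4 | 2 | s
7 | 1 | t
7 | 8 | p
8 | 7 | p
9 | 3 | s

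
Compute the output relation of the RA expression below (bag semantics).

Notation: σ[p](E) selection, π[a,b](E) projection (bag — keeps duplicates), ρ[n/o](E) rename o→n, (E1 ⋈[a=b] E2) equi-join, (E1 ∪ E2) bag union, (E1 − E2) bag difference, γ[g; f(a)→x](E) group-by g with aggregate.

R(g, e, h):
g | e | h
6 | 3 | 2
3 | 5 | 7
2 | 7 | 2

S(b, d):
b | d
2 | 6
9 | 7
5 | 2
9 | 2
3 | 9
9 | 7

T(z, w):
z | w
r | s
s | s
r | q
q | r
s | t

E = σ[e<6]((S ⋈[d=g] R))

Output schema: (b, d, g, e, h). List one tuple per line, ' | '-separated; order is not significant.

Row counts bottom-up:
  S → 6
  R → 3
  (S ⋈[d=g] R) → 3
  σ[e<6]((S ⋈[d=g] R)) → 1

== RESULT ==
b | d | g | e | h
2 | 6 | 6 | 3 | 2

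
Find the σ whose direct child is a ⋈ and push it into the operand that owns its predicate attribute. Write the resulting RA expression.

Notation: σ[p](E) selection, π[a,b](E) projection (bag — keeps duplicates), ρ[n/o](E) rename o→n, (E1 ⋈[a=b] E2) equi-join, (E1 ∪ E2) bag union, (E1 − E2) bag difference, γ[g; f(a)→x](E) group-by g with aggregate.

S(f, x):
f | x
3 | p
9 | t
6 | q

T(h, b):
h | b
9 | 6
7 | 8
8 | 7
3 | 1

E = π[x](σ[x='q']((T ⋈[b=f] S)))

σ filters on x, owned by the right side.
E' = π[x]((T ⋈[b=f] σ[x='q'](S)))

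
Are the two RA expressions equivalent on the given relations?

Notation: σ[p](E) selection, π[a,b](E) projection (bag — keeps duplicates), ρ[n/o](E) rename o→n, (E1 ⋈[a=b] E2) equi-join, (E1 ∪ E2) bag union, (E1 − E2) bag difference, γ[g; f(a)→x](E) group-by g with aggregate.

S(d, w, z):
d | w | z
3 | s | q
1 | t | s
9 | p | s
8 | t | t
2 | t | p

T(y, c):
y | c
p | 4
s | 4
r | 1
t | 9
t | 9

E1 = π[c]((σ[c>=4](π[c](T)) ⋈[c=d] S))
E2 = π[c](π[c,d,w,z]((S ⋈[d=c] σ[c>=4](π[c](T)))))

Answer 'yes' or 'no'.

E1 stepwise |·|:
  T → 5
  π[c](T) → 5
  σ[c>=4](π[c](T)) → 4
  S → 5
  (σ[c>=4](π[c](T)) ⋈[c=d] S) → 2
  π[c]((σ[c>=4](π[c](T)) ⋈[c=d] S)) → 2
E2 stepwise |·|:
  S → 5
  T → 5
  π[c](T) → 5
  σ[c>=4](π[c](T)) → 4
  (S ⋈[d=c] σ[c>=4](π[c](T))) → 2
  π[c,d,w,z]((S ⋈[d=c] σ[c>=4](π[c](T)))) → 2
  π[c](π[c,d,w,z]((S ⋈[d=c] σ[c>=4](π[c](T))))) → 2

E1 and E2 produce the same multiset:
c
9
9

yes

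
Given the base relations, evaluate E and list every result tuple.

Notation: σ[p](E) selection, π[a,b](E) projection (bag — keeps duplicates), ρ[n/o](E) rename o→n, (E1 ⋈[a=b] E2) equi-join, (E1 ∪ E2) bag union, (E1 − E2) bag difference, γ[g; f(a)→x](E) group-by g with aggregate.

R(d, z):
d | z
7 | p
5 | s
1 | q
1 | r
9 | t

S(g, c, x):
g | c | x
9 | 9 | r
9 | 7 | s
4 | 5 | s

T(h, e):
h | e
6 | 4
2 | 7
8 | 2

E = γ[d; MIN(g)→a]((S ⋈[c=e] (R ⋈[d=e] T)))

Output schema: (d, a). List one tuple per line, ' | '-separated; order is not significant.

Subexpression sizes:
  S → 3
  R → 5
  T → 3
  (R ⋈[d=e] T) → 1
  (S ⋈[c=e] (R ⋈[d=e] T)) → 1
  γ[d; MIN(g)→a]((S ⋈[c=e] (R ⋈[d=e] T))) → 1

== RESULT ==
d | a
7 | 9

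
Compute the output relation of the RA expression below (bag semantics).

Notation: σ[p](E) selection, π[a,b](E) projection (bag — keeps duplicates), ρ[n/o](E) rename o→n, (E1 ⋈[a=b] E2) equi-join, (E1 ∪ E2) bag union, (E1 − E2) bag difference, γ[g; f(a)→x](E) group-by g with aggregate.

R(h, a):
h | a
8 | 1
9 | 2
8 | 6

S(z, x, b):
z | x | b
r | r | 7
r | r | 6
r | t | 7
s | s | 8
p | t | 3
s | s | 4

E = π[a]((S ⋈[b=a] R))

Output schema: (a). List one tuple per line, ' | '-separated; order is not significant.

Stepwise |·|:
  S → 6
  R → 3
  (S ⋈[b=a] R) → 1
  π[a]((S ⋈[b=a] R)) → 1

== RESULT ==
a
6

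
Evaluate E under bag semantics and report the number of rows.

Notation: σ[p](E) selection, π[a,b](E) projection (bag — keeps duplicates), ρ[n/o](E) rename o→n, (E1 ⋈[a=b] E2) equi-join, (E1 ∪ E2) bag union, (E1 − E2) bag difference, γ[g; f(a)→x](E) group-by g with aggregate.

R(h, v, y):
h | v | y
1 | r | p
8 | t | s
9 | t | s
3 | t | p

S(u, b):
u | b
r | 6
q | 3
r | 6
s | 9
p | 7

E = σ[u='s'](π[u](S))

Per-node cardinality:
  S → 5
  π[u](S) → 5
  σ[u='s'](π[u](S)) → 1

|E| = 1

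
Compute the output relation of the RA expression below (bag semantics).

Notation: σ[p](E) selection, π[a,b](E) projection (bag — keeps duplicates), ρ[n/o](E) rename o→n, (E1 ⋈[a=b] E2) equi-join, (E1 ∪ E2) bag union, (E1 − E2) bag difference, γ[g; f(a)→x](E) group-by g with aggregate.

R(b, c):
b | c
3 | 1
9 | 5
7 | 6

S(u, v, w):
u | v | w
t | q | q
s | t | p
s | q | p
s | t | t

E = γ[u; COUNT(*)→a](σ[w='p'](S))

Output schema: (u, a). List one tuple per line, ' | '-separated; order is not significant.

Row counts bottom-up:
  S → 4
  σ[w='p'](S) → 2
  γ[u; COUNT(*)→a](σ[w='p'](S)) → 1

== RESULT ==
u | a
s | 2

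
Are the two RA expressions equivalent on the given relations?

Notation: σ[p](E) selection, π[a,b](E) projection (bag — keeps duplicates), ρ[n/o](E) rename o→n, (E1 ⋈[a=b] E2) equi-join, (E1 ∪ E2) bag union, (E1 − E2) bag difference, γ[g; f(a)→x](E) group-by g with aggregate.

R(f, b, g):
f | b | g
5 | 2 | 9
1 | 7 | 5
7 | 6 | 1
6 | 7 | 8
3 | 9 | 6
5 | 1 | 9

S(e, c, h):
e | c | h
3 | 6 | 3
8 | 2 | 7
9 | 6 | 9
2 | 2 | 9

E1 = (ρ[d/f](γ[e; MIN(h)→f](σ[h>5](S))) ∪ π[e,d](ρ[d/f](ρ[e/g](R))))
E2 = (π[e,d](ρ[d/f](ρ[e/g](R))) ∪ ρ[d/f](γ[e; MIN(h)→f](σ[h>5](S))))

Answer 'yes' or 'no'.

E1 per-node cardinality:
  S → 4
  σ[h>5](S) → 3
  γ[e; MIN(h)→f](σ[h>5](S)) → 3
  ρ[d/f](γ[e; MIN(h)→f](σ[h>5](S))) → 3
  R → 6
  ρ[e/g](R) → 6
  ρ[d/f](ρ[e/g](R)) → 6
  π[e,d](ρ[d/f](ρ[e/g](R))) → 6
  (ρ[d/f](γ[e; MIN(h)→f](σ[h>5](S))) ∪ π[e,d](ρ[d/f](ρ[e/g](R)))) → 9
E2 per-node cardinality:
  R → 6
  ρ[e/g](R) → 6
  ρ[d/f](ρ[e/g](R)) → 6
  π[e,d](ρ[d/f](ρ[e/g](R))) → 6
  S → 4
  σ[h>5](S) → 3
  γ[e; MIN(h)→f](σ[h>5](S)) → 3
  ρ[d/f](γ[e; MIN(h)→f](σ[h>5](S))) → 3
  (π[e,d](ρ[d/f](ρ[e/g](R))) ∪ ρ[d/f](γ[e; MIN(h)→f](σ[h>5](S)))) → 9

E1 and E2 produce the same multiset:
e | d
1 | 7
2 | 9
5 | 1
6 | 3
8 | 6
8 | 7
9 | 5
9 | 5
9 | 9

yes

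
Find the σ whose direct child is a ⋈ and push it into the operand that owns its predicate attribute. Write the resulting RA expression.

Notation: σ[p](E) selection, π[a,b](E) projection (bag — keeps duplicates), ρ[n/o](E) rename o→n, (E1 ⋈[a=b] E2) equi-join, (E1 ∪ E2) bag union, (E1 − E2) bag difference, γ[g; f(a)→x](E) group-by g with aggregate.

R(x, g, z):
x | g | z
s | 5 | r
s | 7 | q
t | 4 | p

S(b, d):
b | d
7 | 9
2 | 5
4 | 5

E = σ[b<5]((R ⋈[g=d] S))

σ filters on b, owned by the right side.
E' = (R ⋈[g=d] σ[b<5](S))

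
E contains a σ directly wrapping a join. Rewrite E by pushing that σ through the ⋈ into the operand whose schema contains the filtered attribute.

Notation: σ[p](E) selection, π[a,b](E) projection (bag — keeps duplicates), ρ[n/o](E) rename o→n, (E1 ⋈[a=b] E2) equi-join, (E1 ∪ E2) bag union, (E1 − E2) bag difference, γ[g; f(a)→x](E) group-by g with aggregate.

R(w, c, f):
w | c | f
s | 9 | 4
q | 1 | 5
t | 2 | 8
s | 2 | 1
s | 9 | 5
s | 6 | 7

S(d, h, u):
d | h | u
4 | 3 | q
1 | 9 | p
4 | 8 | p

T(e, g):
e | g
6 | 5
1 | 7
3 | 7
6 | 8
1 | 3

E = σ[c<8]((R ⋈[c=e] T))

σ filters on c, owned by the left side.
E' = (σ[c<8](R) ⋈[c=e] T)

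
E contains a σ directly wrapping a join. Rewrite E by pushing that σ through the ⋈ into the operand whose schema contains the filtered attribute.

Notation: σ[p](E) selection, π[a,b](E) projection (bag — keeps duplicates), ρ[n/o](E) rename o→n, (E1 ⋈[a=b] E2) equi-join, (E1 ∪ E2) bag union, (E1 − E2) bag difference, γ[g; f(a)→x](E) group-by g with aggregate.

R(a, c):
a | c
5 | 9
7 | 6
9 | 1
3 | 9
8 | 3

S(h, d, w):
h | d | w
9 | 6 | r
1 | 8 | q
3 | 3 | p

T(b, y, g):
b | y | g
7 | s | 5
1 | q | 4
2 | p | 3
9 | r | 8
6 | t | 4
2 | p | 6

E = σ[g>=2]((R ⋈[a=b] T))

σ filters on g, owned by the right side.
E' = (R ⋈[a=b] σ[g>=2](T))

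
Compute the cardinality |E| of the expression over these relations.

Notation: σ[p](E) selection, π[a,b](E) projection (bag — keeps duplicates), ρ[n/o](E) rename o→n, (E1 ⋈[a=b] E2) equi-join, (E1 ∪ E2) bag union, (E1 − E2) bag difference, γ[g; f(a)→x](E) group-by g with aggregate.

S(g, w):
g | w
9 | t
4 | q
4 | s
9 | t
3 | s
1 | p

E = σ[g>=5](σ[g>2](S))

Per-node cardinality:
  S → 6
  σ[g>2](S) → 5
  σ[g>=5](σ[g>2](S)) → 2

|E| = 2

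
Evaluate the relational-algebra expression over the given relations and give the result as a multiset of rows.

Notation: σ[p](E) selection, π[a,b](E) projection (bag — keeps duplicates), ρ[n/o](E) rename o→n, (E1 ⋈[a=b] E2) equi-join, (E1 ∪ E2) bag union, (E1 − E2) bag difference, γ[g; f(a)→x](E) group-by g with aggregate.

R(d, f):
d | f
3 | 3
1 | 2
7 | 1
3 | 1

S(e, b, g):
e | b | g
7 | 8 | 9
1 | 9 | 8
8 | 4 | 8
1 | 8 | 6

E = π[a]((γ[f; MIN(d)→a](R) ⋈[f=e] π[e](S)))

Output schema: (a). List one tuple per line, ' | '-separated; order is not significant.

Stepwise |·|:
  R → 4
  γ[f; MIN(d)→a](R) → 3
  S → 4
  π[e](S) → 4
  (γ[f; MIN(d)→a](R) ⋈[f=e] π[e](S)) → 2
  π[a]((γ[f; MIN(d)→a](R) ⋈[f=e] π[e](S))) → 2

== RESULT ==
a
3
3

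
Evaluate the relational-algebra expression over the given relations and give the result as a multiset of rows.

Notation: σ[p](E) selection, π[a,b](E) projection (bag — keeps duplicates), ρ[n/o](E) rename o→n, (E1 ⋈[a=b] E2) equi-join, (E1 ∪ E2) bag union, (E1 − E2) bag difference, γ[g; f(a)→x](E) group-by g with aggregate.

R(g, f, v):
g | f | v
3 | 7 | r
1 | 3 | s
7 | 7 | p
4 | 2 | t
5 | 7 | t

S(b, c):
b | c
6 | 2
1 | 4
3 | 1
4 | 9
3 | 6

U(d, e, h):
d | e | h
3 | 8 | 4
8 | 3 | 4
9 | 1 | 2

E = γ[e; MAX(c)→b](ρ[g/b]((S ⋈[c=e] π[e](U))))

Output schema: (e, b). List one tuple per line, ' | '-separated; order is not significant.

Subexpression sizes:
  S → 5
  U → 3
  π[e](U) → 3
  (S ⋈[c=e] π[e](U)) → 1
  ρ[g/b]((S ⋈[c=e] π[e](U))) → 1
  γ[e; MAX(c)→b](ρ[g/b]((S ⋈[c=e] π[e](U)))) → 1

== RESULT ==
e | b
1 | 1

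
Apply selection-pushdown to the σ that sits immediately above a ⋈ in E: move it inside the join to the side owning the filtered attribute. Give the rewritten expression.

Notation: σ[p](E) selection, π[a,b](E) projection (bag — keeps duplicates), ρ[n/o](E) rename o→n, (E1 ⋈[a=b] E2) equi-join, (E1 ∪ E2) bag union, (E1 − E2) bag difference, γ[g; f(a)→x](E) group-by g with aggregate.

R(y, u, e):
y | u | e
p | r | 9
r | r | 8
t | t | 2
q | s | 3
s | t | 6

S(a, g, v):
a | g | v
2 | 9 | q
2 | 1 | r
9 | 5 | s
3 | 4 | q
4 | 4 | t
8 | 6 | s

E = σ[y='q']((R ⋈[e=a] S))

σ filters on y, owned by the left side.
E' = (σ[y='q'](R) ⋈[e=a] S)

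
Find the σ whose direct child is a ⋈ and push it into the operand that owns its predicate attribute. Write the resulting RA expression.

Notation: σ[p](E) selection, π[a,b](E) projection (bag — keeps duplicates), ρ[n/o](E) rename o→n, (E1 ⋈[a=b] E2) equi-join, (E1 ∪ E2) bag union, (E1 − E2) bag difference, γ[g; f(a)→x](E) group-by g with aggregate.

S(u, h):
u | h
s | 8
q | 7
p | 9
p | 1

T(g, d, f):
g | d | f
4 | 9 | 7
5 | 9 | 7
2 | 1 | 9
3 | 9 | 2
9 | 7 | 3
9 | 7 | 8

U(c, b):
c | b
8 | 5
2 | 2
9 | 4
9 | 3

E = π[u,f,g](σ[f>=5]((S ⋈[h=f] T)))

σ filters on f, owned by the right side.
E' = π[u,f,g]((S ⋈[h=f] σ[f>=5](T)))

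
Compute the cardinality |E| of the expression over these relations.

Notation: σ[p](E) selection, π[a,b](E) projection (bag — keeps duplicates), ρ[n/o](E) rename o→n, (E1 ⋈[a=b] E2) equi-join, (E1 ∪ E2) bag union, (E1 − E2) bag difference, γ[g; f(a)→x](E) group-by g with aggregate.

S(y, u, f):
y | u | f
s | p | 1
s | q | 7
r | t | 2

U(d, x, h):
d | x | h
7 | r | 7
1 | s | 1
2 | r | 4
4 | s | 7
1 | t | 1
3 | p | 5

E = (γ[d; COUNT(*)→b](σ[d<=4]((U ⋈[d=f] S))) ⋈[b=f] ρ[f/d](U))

Subexpression sizes:
  U → 6
  S → 3
  (U ⋈[d=f] S) → 4
  σ[d<=4]((U ⋈[d=f] S)) → 3
  γ[d; COUNT(*)→b](σ[d<=4]((U ⋈[d=f] S))) → 2
  U → 6
  ρ[f/d](U) → 6
  (γ[d; COUNT(*)→b](σ[d<=4]((U ⋈[d=f] S))) ⋈[b=f] ρ[f/d](U)) → 3

|E| = 3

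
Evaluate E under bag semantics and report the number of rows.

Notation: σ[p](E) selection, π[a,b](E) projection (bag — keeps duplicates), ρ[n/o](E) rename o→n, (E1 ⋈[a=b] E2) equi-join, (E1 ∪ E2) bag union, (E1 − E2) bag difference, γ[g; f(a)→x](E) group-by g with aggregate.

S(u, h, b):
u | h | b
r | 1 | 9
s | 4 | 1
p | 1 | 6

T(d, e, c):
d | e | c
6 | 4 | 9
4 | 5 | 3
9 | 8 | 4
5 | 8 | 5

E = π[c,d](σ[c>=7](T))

Stepwise |·|:
  T → 4
  σ[c>=7](T) → 1
  π[c,d](σ[c>=7](T)) → 1

|E| = 1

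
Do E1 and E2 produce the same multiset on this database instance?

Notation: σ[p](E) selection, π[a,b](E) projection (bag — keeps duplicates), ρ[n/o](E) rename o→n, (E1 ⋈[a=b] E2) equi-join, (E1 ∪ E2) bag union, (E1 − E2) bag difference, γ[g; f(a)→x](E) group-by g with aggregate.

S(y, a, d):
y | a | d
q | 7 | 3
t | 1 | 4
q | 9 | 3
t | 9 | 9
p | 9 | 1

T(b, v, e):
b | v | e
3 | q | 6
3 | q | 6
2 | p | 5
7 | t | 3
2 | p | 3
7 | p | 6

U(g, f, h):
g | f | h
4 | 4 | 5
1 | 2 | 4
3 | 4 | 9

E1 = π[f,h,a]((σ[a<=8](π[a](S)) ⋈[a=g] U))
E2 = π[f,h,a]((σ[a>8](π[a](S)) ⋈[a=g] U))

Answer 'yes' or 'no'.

E1 stepwise |·|:
  S → 5
  π[a](S) → 5
  σ[a<=8](π[a](S)) → 2
  U → 3
  (σ[a<=8](π[a](S)) ⋈[a=g] U) → 1
  π[f,h,a]((σ[a<=8](π[a](S)) ⋈[a=g] U)) → 1
E2 stepwise |·|:
  S → 5
  π[a](S) → 5
  σ[a>8](π[a](S)) → 3
  U → 3
  (σ[a>8](π[a](S)) ⋈[a=g] U) → 0
  π[f,h,a]((σ[a>8](π[a](S)) ⋈[a=g] U)) → 0

E1 result:
f | h | a
2 | 4 | 1
E2 result:
f | h | a
(0 rows)
Witness: (2, 4, 1) appears 1× in E1 but 0× in E2.

no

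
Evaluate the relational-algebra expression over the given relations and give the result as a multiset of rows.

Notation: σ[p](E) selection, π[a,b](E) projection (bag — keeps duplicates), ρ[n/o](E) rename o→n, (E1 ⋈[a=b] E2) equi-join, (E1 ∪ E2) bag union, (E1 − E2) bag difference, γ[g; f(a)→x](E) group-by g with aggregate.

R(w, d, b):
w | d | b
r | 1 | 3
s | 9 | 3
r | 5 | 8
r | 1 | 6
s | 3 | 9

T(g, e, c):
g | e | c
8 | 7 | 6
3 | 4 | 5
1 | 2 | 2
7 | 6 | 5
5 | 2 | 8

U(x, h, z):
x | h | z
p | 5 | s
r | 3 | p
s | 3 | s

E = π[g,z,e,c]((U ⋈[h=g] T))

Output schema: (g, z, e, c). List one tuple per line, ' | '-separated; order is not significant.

Row counts bottom-up:
  U → 3
  T → 5
  (U ⋈[h=g] T) → 3
  π[g,z,e,c]((U ⋈[h=g] T)) → 3

== RESULT ==
g | z | e | c
3 | p | 4 | 5
3 | s | 4 | 5
5 | s | 2 | 8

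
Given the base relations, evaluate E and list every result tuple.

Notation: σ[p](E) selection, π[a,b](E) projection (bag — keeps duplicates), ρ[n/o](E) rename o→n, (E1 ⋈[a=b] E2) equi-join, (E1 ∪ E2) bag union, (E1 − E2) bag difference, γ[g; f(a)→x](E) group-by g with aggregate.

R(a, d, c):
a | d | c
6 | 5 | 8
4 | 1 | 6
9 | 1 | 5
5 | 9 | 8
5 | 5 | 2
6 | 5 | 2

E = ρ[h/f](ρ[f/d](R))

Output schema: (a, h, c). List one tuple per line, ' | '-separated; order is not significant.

Row counts bottom-up:
  R → 6
  ρ[f/d](R) → 6
  ρ[h/f](ρ[f/d](R)) → 6

== RESULT ==
a | h | c
4 | 1 | 6
5 | 5 | 2
5 | 9 | 8
6 | 5 | 2
6 | 5 | 8
9 | 1 | 5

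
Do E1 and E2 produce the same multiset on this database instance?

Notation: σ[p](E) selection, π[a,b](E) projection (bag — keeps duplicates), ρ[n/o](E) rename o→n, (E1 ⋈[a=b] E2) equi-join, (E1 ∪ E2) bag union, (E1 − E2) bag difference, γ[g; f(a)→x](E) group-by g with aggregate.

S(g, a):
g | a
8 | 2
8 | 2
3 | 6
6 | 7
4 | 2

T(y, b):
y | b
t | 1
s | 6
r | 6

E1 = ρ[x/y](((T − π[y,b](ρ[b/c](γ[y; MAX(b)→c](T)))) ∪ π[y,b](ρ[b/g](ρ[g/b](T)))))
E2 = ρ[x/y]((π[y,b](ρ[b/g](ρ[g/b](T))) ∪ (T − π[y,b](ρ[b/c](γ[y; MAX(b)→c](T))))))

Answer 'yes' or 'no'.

E1 per-node cardinality:
  T → 3
  T → 3
  γ[y; MAX(b)→c](T) → 3
  ρ[b/c](γ[y; MAX(b)→c](T)) → 3
  π[y,b](ρ[b/c](γ[y; MAX(b)→c](T))) → 3
  (T − π[y,b](ρ[b/c](γ[y; MAX(b)→c](T)))) → 0
  T → 3
  ρ[g/b](T) → 3
  ρ[b/g](ρ[g/b](T)) → 3
  π[y,b](ρ[b/g](ρ[g/b](T))) → 3
  ((T − π[y,b](ρ[b/c](γ[y; MAX(b)→c](T)))) ∪ π[y,b](ρ[b/g](ρ[g/b](T)))) → 3
  ρ[x/y](((T − π[y,b](ρ[b/c](γ[y; MAX(b)→c](T)))) ∪ π[y,b](ρ[b/g](ρ[g/b](T))))) → 3
E2 per-node cardinality:
  T → 3
  ρ[g/b](T) → 3
  ρ[b/g](ρ[g/b](T)) → 3
  π[y,b](ρ[b/g](ρ[g/b](T))) → 3
  T → 3
  T → 3
  γ[y; MAX(b)→c](T) → 3
  ρ[b/c](γ[y; MAX(b)→c](T)) → 3
  π[y,b](ρ[b/c](γ[y; MAX(b)→c](T))) → 3
  (T − π[y,b](ρ[b/c](γ[y; MAX(b)→c](T)))) → 0
  (π[y,b](ρ[b/g](ρ[g/b](T))) ∪ (T − π[y,b](ρ[b/c](γ[y; MAX(b)→c](T))))) → 3
  ρ[x/y]((π[y,b](ρ[b/g](ρ[g/b](T))) ∪ (T − π[y,b](ρ[b/c](γ[y; MAX(b)→c](T)))))) → 3

E1 and E2 produce the same multiset:
x | b
r | 6
s | 6
t | 1

yes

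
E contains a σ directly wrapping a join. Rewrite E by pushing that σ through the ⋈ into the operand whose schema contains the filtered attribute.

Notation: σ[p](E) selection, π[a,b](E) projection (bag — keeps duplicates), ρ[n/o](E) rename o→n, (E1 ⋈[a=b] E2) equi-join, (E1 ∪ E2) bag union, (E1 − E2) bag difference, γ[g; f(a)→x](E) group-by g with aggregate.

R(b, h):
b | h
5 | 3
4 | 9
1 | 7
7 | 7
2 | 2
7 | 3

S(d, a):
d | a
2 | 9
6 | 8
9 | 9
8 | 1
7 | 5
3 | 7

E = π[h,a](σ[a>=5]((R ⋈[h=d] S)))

σ filters on a, owned by the right side.
E' = π[h,a]((R ⋈[h=d] σ[a>=5](S)))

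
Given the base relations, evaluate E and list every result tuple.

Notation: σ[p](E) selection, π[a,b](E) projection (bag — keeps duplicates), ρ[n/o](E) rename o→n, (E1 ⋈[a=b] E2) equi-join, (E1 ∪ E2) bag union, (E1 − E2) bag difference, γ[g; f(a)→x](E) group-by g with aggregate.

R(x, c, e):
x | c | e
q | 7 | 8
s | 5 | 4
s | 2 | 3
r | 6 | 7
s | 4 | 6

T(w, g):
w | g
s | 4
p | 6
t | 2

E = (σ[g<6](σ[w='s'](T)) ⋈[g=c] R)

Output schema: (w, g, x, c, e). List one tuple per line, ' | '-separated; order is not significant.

Stepwise |·|:
  T → 3
  σ[w='s'](T) → 1
  σ[g<6](σ[w='s'](T)) → 1
  R → 5
  (σ[g<6](σ[w='s'](T)) ⋈[g=c] R) → 1

== RESULT ==
w | g | x | c | e
s | 4 | s | 4 | 6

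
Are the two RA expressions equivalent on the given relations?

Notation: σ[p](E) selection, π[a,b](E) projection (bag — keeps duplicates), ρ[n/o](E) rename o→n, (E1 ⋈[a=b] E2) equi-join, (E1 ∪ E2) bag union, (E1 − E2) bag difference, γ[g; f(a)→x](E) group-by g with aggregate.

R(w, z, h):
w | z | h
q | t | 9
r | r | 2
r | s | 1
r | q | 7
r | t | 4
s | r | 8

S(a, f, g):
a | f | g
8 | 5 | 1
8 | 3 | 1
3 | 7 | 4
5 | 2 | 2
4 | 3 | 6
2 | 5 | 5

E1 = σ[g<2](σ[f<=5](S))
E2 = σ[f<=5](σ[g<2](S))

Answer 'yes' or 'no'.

E1 subexpression sizes:
  S → 6
  σ[f<=5](S) → 5
  σ[g<2](σ[f<=5](S)) → 2
E2 subexpression sizes:
  S → 6
  σ[g<2](S) → 2
  σ[f<=5](σ[g<2](S)) → 2

E1 and E2 produce the same multiset:
a | f | g
8 | 3 | 1
8 | 5 | 1

yes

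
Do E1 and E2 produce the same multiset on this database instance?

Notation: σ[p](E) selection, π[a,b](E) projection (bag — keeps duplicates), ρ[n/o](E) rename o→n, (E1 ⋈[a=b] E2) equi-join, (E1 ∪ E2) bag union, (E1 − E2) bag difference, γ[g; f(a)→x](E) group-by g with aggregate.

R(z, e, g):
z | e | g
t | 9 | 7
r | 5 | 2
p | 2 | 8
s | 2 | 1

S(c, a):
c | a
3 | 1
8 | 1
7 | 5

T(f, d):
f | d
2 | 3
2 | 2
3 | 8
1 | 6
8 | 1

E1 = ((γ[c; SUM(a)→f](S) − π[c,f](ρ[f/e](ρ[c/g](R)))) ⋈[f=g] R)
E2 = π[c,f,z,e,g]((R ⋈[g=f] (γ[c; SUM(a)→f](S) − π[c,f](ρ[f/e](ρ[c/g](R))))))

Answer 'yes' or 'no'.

E1 stepwise |·|:
  S → 3
  γ[c; SUM(a)→f](S) → 3
  R → 4
  ρ[c/g](R) → 4
  ρ[f/e](ρ[c/g](R)) → 4
  π[c,f](ρ[f/e](ρ[c/g](R))) → 4
  (γ[c; SUM(a)→f](S) − π[c,f](ρ[f/e](ρ[c/g](R)))) → 3
  R → 4
  ((γ[c; SUM(a)→f](S) − π[c,f](ρ[f/e](ρ[c/g](R)))) ⋈[f=g] R) → 2
E2 stepwise |·|:
  R → 4
  S → 3
  γ[c; SUM(a)→f](S) → 3
  R → 4
  ρ[c/g](R) → 4
  ρ[f/e](ρ[c/g](R)) → 4
  π[c,f](ρ[f/e](ρ[c/g](R))) → 4
  (γ[c; SUM(a)→f](S) − π[c,f](ρ[f/e](ρ[c/g](R)))) → 3
  (R ⋈[g=f] (γ[c; SUM(a)→f](S) − π[c,f](ρ[f/e](ρ[c/g](R))))) → 2
  π[c,f,z,e,g]((R ⋈[g=f] (γ[c; SUM(a)→f](S) − π[c,f](ρ[f/e](ρ[c/g](R)))))) → 2

E1 and E2 produce the same multiset:
c | f | z | e | g
3 | 1 | s | 2 | 1
8 | 1 | s | 2 | 1

yes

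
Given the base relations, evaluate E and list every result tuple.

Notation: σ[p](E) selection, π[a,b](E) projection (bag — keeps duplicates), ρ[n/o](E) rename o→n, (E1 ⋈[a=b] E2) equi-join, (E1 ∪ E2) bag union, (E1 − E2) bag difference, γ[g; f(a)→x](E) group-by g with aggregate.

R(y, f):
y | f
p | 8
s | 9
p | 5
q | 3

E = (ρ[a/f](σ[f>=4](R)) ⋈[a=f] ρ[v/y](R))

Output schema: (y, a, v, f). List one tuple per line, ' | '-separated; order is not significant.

Per-node cardinality:
  R → 4
  σ[f>=4](R) → 3
  ρ[a/f](σ[f>=4](R)) → 3
  R → 4
  ρ[v/y](R) → 4
  (ρ[a/f](σ[f>=4](R)) ⋈[a=f] ρ[v/y](R)) → 3

== RESULT ==
y | a | v | f
p | 5 | p | 5
p | 8 | p | 8
s | 9 | s | 9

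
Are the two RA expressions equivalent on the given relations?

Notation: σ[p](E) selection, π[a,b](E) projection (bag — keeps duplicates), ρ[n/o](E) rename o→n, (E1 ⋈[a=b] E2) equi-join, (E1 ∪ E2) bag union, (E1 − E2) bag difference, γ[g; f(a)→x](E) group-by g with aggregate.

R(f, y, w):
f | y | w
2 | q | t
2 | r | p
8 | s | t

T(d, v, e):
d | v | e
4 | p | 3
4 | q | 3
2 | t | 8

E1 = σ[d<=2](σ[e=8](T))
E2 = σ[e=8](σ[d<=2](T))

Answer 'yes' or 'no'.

E1 subexpression sizes:
  T → 3
  σ[e=8](T) → 1
  σ[d<=2](σ[e=8](T)) → 1
E2 subexpression sizes:
  T → 3
  σ[d<=2](T) → 1
  σ[e=8](σ[d<=2](T)) → 1

E1 and E2 produce the same multiset:
d | v | e
2 | t | 8

yes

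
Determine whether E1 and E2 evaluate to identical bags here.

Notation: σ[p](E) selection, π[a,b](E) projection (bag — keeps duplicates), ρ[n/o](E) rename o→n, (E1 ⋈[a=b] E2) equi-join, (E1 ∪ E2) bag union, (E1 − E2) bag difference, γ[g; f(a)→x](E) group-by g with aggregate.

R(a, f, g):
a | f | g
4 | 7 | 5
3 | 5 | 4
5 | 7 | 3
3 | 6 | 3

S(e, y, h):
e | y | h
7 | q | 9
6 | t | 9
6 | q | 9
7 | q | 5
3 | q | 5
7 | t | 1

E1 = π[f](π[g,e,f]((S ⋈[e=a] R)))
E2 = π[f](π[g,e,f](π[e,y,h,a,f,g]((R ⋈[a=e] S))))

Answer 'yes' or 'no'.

E1 subexpression sizes:
  S → 6
  R → 4
  (S ⋈[e=a] R) → 2
  π[g,e,f]((S ⋈[e=a] R)) → 2
  π[f](π[g,e,f]((S ⋈[e=a] R))) → 2
E2 subexpression sizes:
  R → 4
  S → 6
  (R ⋈[a=e] S) → 2
  π[e,y,h,a,f,g]((R ⋈[a=e] S)) → 2
  π[g,e,f](π[e,y,h,a,f,g]((R ⋈[a=e] S))) → 2
  π[f](π[g,e,f](π[e,y,h,a,f,g]((R ⋈[a=e] S)))) → 2

E1 and E2 produce the same multiset:
f
5
6

yes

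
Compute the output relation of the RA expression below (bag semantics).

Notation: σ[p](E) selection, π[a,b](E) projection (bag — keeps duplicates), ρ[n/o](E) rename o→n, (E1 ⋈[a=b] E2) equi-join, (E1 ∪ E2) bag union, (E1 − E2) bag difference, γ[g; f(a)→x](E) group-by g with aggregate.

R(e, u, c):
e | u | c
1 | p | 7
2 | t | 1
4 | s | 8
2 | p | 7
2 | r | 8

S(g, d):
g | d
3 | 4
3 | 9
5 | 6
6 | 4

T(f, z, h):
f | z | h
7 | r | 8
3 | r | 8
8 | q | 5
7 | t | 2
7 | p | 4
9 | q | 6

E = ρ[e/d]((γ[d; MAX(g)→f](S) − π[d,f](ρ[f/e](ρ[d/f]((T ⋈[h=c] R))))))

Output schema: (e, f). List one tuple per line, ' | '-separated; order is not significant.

Subexpression sizes:
  S → 4
  γ[d; MAX(g)→f](S) → 3
  T → 6
  R → 5
  (T ⋈[h=c] R) → 4
  ρ[d/f]((T ⋈[h=c] R)) → 4
  ρ[f/e](ρ[d/f]((T ⋈[h=c] R))) → 4
  π[d,f](ρ[f/e](ρ[d/f]((T ⋈[h=c] R)))) → 4
  (γ[d; MAX(g)→f](S) − π[d,f](ρ[f/e](ρ[d/f]((T ⋈[h=c] R))))) → 3
  ρ[e/d]((γ[d; MAX(g)→f](S) − π[d,f](ρ[f/e](ρ[d/f]((T ⋈[h=c] R)))))) → 3

== RESULT ==
e | f
4 | 6
6 | 5
9 | 3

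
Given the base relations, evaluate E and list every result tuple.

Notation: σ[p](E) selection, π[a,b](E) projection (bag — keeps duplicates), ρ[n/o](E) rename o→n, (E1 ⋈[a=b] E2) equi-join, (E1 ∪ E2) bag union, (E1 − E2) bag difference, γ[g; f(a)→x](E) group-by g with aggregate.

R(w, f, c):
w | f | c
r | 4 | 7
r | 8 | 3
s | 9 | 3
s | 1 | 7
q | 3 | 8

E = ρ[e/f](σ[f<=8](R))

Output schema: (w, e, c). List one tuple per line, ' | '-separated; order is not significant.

Row counts bottom-up:
  R → 5
  σ[f<=8](R) → 4
  ρ[e/f](σ[f<=8](R)) → 4

== RESULT ==
w | e | c
q | 3 | 8
r | 4 | 7
r | 8 | 3
s | 1 | 7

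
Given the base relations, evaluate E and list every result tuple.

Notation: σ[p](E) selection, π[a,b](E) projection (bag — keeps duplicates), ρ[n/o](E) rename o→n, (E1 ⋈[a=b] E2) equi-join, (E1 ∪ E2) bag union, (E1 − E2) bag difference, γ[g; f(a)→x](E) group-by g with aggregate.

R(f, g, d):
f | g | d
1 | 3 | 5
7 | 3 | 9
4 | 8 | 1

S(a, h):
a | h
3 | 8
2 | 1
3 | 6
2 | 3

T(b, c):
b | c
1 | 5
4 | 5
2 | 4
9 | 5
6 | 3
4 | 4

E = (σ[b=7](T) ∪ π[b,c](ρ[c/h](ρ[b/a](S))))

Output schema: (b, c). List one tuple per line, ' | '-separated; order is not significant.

Per-node cardinality:
  T → 6
  σ[b=7](T) → 0
  S → 4
  ρ[b/a](S) → 4
  ρ[c/h](ρ[b/a](S)) → 4
  π[b,c](ρ[c/h](ρ[b/a](S))) → 4
  (σ[b=7](T) ∪ π[b,c](ρ[c/h](ρ[b/a](S)))) → 4

== RESULT ==
b | c
2 | 1
2 | 3
3 | 6
3 | 8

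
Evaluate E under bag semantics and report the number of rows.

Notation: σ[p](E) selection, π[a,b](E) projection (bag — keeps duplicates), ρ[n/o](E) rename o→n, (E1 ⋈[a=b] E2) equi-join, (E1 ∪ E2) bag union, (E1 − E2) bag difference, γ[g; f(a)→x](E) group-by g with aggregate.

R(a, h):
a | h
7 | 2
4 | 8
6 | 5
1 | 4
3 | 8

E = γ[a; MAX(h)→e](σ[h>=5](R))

Per-node cardinality:
  R → 5
  σ[h>=5](R) → 3
  γ[a; MAX(h)→e](σ[h>=5](R)) → 3

|E| = 3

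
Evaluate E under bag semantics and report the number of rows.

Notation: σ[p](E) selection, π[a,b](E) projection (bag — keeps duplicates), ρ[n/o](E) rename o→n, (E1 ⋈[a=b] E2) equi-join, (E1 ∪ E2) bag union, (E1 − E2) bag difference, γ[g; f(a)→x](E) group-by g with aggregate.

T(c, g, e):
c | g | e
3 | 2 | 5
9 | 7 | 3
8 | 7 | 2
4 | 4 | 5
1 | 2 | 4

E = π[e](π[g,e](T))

Subexpression sizes:
  T → 5
  π[g,e](T) → 5
  π[e](π[g,e](T)) → 5

|E| = 5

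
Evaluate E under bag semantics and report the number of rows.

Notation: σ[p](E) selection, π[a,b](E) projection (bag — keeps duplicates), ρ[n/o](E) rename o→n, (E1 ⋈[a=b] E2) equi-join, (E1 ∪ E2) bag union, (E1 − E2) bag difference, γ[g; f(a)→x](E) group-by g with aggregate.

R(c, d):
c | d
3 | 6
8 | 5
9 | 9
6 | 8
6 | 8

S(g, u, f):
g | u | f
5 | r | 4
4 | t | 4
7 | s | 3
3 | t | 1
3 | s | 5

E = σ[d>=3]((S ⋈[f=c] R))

Per-node cardinality:
  S → 5
  R → 5
  (S ⋈[f=c] R) → 1
  σ[d>=3]((S ⋈[f=c] R)) → 1

|E| = 1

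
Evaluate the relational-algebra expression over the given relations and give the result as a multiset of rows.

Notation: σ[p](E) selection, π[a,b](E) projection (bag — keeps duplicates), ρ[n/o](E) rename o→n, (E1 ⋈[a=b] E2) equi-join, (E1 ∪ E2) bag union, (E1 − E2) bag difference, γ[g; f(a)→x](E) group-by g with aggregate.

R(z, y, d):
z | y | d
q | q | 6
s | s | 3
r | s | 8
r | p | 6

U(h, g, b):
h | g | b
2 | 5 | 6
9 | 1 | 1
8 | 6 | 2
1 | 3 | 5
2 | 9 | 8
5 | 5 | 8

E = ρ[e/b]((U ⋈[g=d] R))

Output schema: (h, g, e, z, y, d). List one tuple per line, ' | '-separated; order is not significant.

Stepwise |·|:
  U → 6
  R → 4
  (U ⋈[g=d] R) → 3
  ρ[e/b]((U ⋈[g=d] R)) → 3

== RESULT ==
h | g | e | z | y | d
1 | 3 | 5 | s | s | 3
8 | 6 | 2 | q | q | 6
8 | 6 | 2 | r | p | 6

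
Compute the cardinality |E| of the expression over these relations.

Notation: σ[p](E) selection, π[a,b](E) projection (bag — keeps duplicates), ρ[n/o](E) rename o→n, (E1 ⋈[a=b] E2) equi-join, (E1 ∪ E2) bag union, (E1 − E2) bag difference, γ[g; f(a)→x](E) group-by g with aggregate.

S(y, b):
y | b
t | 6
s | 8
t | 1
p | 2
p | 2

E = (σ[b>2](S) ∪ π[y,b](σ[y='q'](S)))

Per-node cardinality:
  S → 5
  σ[b>2](S) → 2
  S → 5
  σ[y='q'](S) → 0
  π[y,b](σ[y='q'](S)) → 0
  (σ[b>2](S) ∪ π[y,b](σ[y='q'](S))) → 2

|E| = 2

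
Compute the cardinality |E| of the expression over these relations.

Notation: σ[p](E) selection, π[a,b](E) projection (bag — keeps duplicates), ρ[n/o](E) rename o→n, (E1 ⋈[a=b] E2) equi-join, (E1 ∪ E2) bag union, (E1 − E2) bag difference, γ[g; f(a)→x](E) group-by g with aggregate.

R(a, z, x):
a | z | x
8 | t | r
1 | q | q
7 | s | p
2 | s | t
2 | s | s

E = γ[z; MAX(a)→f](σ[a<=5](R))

Per-node cardinality:
  R → 5
  σ[a<=5](R) → 3
  γ[z; MAX(a)→f](σ[a<=5](R)) → 2

|E| = 2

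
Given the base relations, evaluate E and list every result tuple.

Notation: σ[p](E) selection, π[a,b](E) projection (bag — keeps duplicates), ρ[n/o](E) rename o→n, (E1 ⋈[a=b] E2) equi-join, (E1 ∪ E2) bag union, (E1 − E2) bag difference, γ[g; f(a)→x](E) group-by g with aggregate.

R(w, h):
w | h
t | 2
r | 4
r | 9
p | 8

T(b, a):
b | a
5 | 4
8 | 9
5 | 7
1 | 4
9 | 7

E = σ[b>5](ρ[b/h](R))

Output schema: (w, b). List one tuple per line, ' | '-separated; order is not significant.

Stepwise |·|:
  R → 4
  ρ[b/h](R) → 4
  σ[b>5](ρ[b/h](R)) → 2

== RESULT ==
w | b
p | 8
r | 9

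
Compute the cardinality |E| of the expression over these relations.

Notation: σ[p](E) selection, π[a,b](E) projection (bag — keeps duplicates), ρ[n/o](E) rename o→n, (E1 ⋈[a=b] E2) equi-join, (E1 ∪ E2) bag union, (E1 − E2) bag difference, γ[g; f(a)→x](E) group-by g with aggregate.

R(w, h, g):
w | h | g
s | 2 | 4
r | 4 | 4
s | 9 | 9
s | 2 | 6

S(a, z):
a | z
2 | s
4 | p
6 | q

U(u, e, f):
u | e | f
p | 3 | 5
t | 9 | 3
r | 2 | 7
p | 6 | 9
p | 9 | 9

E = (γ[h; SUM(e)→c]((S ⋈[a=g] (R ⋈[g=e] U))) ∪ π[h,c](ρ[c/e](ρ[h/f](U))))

Row counts bottom-up:
  S → 3
  R → 4
  U → 5
  (R ⋈[g=e] U) → 3
  (S ⋈[a=g] (R ⋈[g=e] U)) → 1
  γ[h; SUM(e)→c]((S ⋈[a=g] (R ⋈[g=e] U))) → 1
  U → 5
  ρ[h/f](U) → 5
  ρ[c/e](ρ[h/f](U)) → 5
  π[h,c](ρ[c/e](ρ[h/f](U))) → 5
  (γ[h; SUM(e)→c]((S ⋈[a=g] (R ⋈[g=e] U))) ∪ π[h,c](ρ[c/e](ρ[h/f](U)))) → 6

|E| = 6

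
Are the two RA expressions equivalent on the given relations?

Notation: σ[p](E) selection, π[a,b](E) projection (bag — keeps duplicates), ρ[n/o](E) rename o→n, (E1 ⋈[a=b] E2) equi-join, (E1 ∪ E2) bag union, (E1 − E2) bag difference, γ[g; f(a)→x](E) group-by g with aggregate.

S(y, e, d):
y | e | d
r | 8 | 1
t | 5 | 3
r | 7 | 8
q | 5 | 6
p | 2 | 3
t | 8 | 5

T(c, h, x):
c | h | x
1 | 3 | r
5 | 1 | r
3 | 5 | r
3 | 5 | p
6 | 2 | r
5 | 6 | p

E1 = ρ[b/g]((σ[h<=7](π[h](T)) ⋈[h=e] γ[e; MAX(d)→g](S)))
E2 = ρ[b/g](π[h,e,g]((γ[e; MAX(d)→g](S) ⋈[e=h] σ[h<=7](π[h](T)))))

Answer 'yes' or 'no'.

E1 per-node cardinality:
  T → 6
  π[h](T) → 6
  σ[h<=7](π[h](T)) → 6
  S → 6
  γ[e; MAX(d)→g](S) → 4
  (σ[h<=7](π[h](T)) ⋈[h=e] γ[e; MAX(d)→g](S)) → 3
  ρ[b/g]((σ[h<=7](π[h](T)) ⋈[h=e] γ[e; MAX(d)→g](S))) → 3
E2 per-node cardinality:
  S → 6
  γ[e; MAX(d)→g](S) → 4
  T → 6
  π[h](T) → 6
  σ[h<=7](π[h](T)) → 6
  (γ[e; MAX(d)→g](S) ⋈[e=h] σ[h<=7](π[h](T))) → 3
  π[h,e,g]((γ[e; MAX(d)→g](S) ⋈[e=h] σ[h<=7](π[h](T)))) → 3
  ρ[b/g](π[h,e,g]((γ[e; MAX(d)→g](S) ⋈[e=h] σ[h<=7](π[h](T))))) → 3

E1 and E2 produce the same multiset:
h | e | b
2 | 2 | 3
5 | 5 | 6
5 | 5 | 6

yes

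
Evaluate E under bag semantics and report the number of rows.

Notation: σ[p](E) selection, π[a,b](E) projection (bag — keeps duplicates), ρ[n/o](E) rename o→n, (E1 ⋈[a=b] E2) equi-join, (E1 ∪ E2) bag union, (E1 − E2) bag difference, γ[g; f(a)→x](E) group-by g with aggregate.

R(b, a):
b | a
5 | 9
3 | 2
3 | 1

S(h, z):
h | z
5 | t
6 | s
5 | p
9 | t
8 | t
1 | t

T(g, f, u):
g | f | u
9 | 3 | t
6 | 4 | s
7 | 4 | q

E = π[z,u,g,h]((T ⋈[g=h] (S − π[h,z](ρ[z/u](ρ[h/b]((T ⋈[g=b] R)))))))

Subexpression sizes:
  T → 3
  S → 6
  T → 3
  R → 3
  (T ⋈[g=b] R) → 0
  ρ[h/b]((T ⋈[g=b] R)) → 0
  ρ[z/u](ρ[h/b]((T ⋈[g=b] R))) → 0
  π[h,z](ρ[z/u](ρ[h/b]((T ⋈[g=b] R)))) → 0
  (S − π[h,z](ρ[z/u](ρ[h/b]((T ⋈[g=b] R))))) → 6
  (T ⋈[g=h] (S − π[h,z](ρ[z/u](ρ[h/b]((T ⋈[g=b] R)))))) → 2
  π[z,u,g,h]((T ⋈[g=h] (S − π[h,z](ρ[z/u](ρ[h/b]((T ⋈[g=b] R))))))) → 2

|E| = 2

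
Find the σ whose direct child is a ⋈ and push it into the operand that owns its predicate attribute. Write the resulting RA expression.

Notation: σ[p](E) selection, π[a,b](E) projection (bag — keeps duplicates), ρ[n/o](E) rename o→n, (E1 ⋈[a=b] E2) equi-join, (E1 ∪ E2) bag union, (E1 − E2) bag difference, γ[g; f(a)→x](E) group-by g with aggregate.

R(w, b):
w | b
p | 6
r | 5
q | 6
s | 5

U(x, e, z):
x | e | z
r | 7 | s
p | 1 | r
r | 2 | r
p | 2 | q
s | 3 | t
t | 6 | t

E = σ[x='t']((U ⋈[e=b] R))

σ filters on x, owned by the left side.
E' = (σ[x='t'](U) ⋈[e=b] R)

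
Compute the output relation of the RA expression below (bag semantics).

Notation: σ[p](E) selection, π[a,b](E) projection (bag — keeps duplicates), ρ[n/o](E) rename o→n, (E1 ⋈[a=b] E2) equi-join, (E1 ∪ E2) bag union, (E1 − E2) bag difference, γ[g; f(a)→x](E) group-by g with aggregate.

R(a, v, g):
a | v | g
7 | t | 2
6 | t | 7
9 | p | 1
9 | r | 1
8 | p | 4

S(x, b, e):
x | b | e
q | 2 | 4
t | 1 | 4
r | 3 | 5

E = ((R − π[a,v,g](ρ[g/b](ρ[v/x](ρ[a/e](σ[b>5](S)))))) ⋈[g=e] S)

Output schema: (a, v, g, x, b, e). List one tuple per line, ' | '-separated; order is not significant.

Stepwise |·|:
  R → 5
  S → 3
  σ[b>5](S) → 0
  ρ[a/e](σ[b>5](S)) → 0
  ρ[v/x](ρ[a/e](σ[b>5](S))) → 0
  ρ[g/b](ρ[v/x](ρ[a/e](σ[b>5](S)))) → 0
  π[a,v,g](ρ[g/b](ρ[v/x](ρ[a/e](σ[b>5](S))))) → 0
  (R − π[a,v,g](ρ[g/b](ρ[v/x](ρ[a/e](σ[b>5](S)))))) → 5
  S → 3
  ((R − π[a,v,g](ρ[g/b](ρ[v/x](ρ[a/e](σ[b>5](S)))))) ⋈[g=e] S) → 2

== RESULT ==
a | v | g | x | b | e
8 | p | 4 | q | 2 | 4
8 | p | 4 | t | 1 | 4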